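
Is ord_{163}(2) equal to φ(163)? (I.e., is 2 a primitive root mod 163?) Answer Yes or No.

φ(163) = 163 − 1 = 162 = 2 · 3^4.
Test 2^(162/q) mod 163 for each prime factor q of 162:
2^81 ≡ 162 (mod 163)  [q = 2: ≢ 1 ✓]
2^54 ≡ 104 (mod 163)  [q = 3: ≢ 1 ✓]
Every test exponent gives a nontrivial residue, hence 2 generates the full group.

Yes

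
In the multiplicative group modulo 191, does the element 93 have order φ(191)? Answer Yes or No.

φ(191) = 191 − 1 = 190 = 2 · 5 · 19.
An element g generates (Z/191Z)^× iff g^(190/q) ≢ 1 (mod 191) for each prime q ∈ {2, 5, 19}.
93^95 ≡ 190 (mod 191)  [q = 2: ≢ 1 ✓]
93^38 ≡ 39 (mod 191)  [q = 5: ≢ 1 ✓]
93^10 ≡ 69 (mod 191)  [q = 19: ≢ 1 ✓]
Every test exponent gives a nontrivial residue, hence 93 generates the full group.

Yes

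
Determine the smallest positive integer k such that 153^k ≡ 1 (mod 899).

140

Since 153 ∈ (Z/899Z)^×, its order divides φ(899) = φ(29·31) = (29−1)·(31−1) = 28·30 = 840 = 2^3 · 3 · 5 · 7.
Divisors of 840: 1, 2, 3, 4, 5, 6, 7, 8, 10, 12, 14, 15, 20, 21, 24, 28, 30, 35, 40, 42, 56, 60, 70, 84, 105, 120, 140, 168, 210, 280, 420, 840.
Evaluate successive powers at the divisors of 840:
153^1 ≡ 153
153^2 ≡ 35
153^3 ≡ 860
153^4 ≡ 326
153^5 ≡ 433
153^6 ≡ 622
153^7 ≡ 771
153^8 ≡ 194
153^10 ≡ 497
153^12 ≡ 314
153^14 ≡ 202
153^15 ≡ 340
153^20 ≡ 683
153^21 ≡ 215
153^24 ≡ 605
153^28 ≡ 349
153^30 ≡ 528
153^35 ≡ 278
153^40 ≡ 807
153^42 ≡ 376
153^56 ≡ 436
153^60 ≡ 94
153^70 ≡ 869
153^84 ≡ 233
153^105 ≡ 650
153^120 ≡ 745
153^140 ≡ 1
Therefore the multiplicative order of 153 modulo 899 is 140.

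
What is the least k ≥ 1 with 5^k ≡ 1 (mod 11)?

5

The order of 5 must divide φ(11) = 11 − 1 = 10 = 2 · 5.
Divisors of 10: 1, 2, 5, 10.
Check 5^d mod 11 for each divisor in increasing order:
5^1 ≡ 5 (mod 11)
5^2 ≡ 3 (mod 11)
5^5 ≡ 1 (mod 11) ✓
Therefore the multiplicative order of 5 modulo 11 is 5.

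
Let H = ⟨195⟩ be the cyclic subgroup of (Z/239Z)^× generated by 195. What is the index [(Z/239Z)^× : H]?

Since 195 ∈ (Z/239Z)^×, its order divides φ(239) = 239 − 1 = 238 = 2 · 7 · 17.
Divisors of 238: 1, 2, 7, 14, 17, 34, 119, 238.
Evaluate successive powers at the divisors of 238:
195^1 ≡ 195 (mod 239)
195^2 ≡ 24 (mod 239)
195^7 ≡ 238 (mod 239)
195^14 ≡ 1 (mod 239) ✓
Thus |⟨195⟩| = ord(195) = 14.
The index is φ(239) / ord(195) = 238 / 14 = 17.

17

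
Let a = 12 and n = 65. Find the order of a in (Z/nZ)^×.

The order of 12 must divide φ(65) = φ(5·13) = (5−1)·(13−1) = 4·12 = 48 = 2^4 · 3.
Divisors of 48: 1, 2, 3, 4, 6, 8, 12, 16, 24, 48.
Evaluate successive powers at the divisors of 48:
12^1 ≡ 12 (mod 65)
12^2 ≡ 14 (mod 65)
12^3 ≡ 38 (mod 65)
12^4 ≡ 1 (mod 65) ✓
Hence ord(12) = 4.

4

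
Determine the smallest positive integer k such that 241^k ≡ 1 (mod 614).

306

The order of 241 must divide φ(614) = φ(2)·φ(307) = 1·306 = 306 = 2 · 3^2 · 17.
Divisors of 306: 1, 2, 3, 6, 9, 17, 18, 34, 51, 102, 153, 306.
Compute 241^d (mod 614) for the divisors d until we hit 1:
241^1 ≡ 241 (mod 614)
241^2 ≡ 365 (mod 614)
241^3 ≡ 163 (mod 614)
241^6 ≡ 167 (mod 614)
241^9 ≡ 205 (mod 614)
241^17 ≡ 261 (mod 614)
241^18 ≡ 273 (mod 614)
241^34 ≡ 581 (mod 614)
241^51 ≡ 597 (mod 614)
241^102 ≡ 289 (mod 614)
241^153 ≡ 613 (mod 614)
241^306 ≡ 1 (mod 614) ✓
Hence ord(241) = 306.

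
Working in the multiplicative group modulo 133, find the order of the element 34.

Since 34 ∈ (Z/133Z)^×, its order divides φ(133) = φ(7·19) = (7−1)·(19−1) = 6·18 = 108 = 2^2 · 3^3.
Divisors of 108: 1, 2, 3, 4, 6, 9, 12, 18, 27, 36, 54, 108.
Check 34^d mod 133 for each divisor in increasing order:
34^1 ≡ 34 (mod 133)
34^2 ≡ 92 (mod 133)
34^3 ≡ 69 (mod 133)
34^4 ≡ 85 (mod 133)
34^6 ≡ 106 (mod 133)
34^9 ≡ 132 (mod 133)
34^12 ≡ 64 (mod 133)
34^18 ≡ 1 (mod 133) ✓
So ord_133(34) = 18.

18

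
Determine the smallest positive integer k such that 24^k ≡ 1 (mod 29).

7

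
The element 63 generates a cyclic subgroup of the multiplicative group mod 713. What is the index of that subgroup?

ord(63) | φ(713) = φ(23·31) = (23−1)·(31−1) = 22·30 = 660 = 2^2 · 3 · 5 · 11.
Divisors of 660: 1, 2, 3, 4, 5, 6, 10, 11, 12, 15, 20, 22, 30, 33, 44, 55, 60, 66, 110, 132, 165, 220, 330, 660.
Test each divisor d:
63^1 ≡ 63
63^2 ≡ 404
63^3 ≡ 497
63^4 ≡ 652
63^5 ≡ 435
63^6 ≡ 311
63^10 ≡ 280
63^11 ≡ 528
63^12 ≡ 466
63^15 ≡ 590
63^20 ≡ 683
63^22 ≡ 1
So ord_713(63) = 22, hence |⟨63⟩| = 22.
Index = |(Z/713Z)^×| / |⟨63⟩| = 660 / 22 = 30.

30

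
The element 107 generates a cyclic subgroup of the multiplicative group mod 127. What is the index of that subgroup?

42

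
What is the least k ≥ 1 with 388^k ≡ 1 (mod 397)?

198

ord(388) | φ(397) = 397 − 1 = 396 = 2^2 · 3^2 · 11.
Divisors of 396: 1, 2, 3, 4, 6, 9, 11, 12, 18, 22, 33, 36, 44, 66, 99, 132, 198, 396.
Test each divisor d:
388^1 ≡ 388 (mod 397)
388^2 ≡ 81 (mod 397)
388^3 ≡ 65 (mod 397)
388^4 ≡ 209 (mod 397)
388^6 ≡ 255 (mod 397)
388^9 ≡ 298 (mod 397)
388^11 ≡ 318 (mod 397)
388^12 ≡ 314 (mod 397)
388^18 ≡ 273 (mod 397)
388^22 ≡ 286 (mod 397)
388^33 ≡ 35 (mod 397)
388^36 ≡ 290 (mod 397)
388^44 ≡ 14 (mod 397)
388^66 ≡ 34 (mod 397)
388^99 ≡ 396 (mod 397)
388^132 ≡ 362 (mod 397)
388^198 ≡ 1 (mod 397) ✓
So ord_397(388) = 198.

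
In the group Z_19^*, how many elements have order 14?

φ(19) = 19 − 1 = 18 = 2 · 3^2.
In a cyclic group of order 18, there are φ(d) elements of order d for each divisor d of 18, and zero for non-divisors.
14 does not divide 18, so no element of (Z/19Z)^× has order 14.

0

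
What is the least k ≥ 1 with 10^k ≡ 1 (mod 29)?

By Lagrange's theorem, ord_29(10) divides φ(29) = 29 − 1 = 28 = 2^2 · 7.
Divisors of 28: 1, 2, 4, 7, 14, 28.
Compute 10^d (mod 29) for the divisors d until we hit 1:
10^1 ≡ 10 (mod 29)
10^2 ≡ 13 (mod 29)
10^4 ≡ 24 (mod 29)
10^7 ≡ 17 (mod 29)
10^14 ≡ 28 (mod 29)
10^28 ≡ 1 (mod 29) ✓
The smallest such exponent is 28, so the order of 10 is 28.

28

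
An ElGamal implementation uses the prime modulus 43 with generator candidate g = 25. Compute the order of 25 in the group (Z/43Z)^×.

21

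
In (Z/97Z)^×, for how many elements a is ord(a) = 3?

2

φ(97) = 97 − 1 = 96 = 2^5 · 3.
In a cyclic group of order 96, there are φ(d) elements of order d for each divisor d of 96, and zero for non-divisors.
3 | 96, and φ(3) = 3 − 1 = 2.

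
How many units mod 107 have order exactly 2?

1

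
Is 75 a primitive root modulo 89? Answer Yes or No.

Yes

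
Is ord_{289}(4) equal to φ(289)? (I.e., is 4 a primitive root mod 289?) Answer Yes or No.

No

φ(289) = φ(17^2) = 17·(17−1) = 272 = 2^4 · 17.
Test 4^(272/q) mod 289 for each prime factor q of 272:
4^136 ≡ 1 (mod 289)  [q = 2: ≡ 1 ✗]
4^16 ≡ 154 (mod 289)  [q = 17: ≢ 1 ✓]
The check at q = 2 fails, so 4 generates a proper subgroup.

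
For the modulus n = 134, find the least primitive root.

φ(134) = φ(2)·φ(67) = 1·66 = 66 = 2 · 3 · 11.
g is a primitive root iff g^(66/q) ≢ 1 (mod 134) for each prime q ∈ {2, 3, 11}.
g = 2: gcd(2, 134) = 2 > 1, not a unit — skip.
g = 3: 3^33 ≡ 133; 3^22 ≡ 1 — hits 1, so not a primitive root.
g = 4: gcd(4, 134) = 2 > 1, not a unit — skip.
g = 5: 5^33 ≡ 133; 5^22 ≡ 1 — hits 1, so not a primitive root.
g = 6: gcd(6, 134) = 2 > 1, not a unit — skip.
g = 7: 7^33 ≡ 133; 7^22 ≡ 29; 7^6 ≡ 131 — none is 1, so 7 is a primitive root.
The smallest primitive root modulo 134 is 7.

7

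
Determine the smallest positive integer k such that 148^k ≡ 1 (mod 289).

By Lagrange's theorem, ord_289(148) divides φ(289) = φ(17^2) = 17·(17−1) = 272 = 2^4 · 17.
Divisors of 272: 1, 2, 4, 8, 16, 17, 34, 68, 136, 272.
Check 148^d mod 289 for each divisor in increasing order:
148^1 ≡ 148 (mod 289)
148^2 ≡ 229 (mod 289)
148^4 ≡ 132 (mod 289)
148^8 ≡ 84 (mod 289)
148^16 ≡ 120 (mod 289)
148^17 ≡ 131 (mod 289)
148^34 ≡ 110 (mod 289)
148^68 ≡ 251 (mod 289)
148^136 ≡ 288 (mod 289)
148^272 ≡ 1 (mod 289) ✓
The smallest such exponent is 272, so the order of 148 is 272.

272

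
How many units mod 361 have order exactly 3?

2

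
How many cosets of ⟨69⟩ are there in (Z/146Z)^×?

4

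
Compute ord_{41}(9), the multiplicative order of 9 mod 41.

4

The order of 9 must divide φ(41) = 41 − 1 = 40 = 2^3 · 5.
Divisors of 40: 1, 2, 4, 5, 8, 10, 20, 40.
Evaluate successive powers at the divisors of 40:
9^1 ≡ 9 (mod 41)
9^2 ≡ 40 (mod 41)
9^4 ≡ 1 (mod 41) ✓
The smallest such exponent is 4, so the order of 9 is 4.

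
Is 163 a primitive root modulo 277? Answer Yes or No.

φ(277) = 277 − 1 = 276 = 2^2 · 3 · 23.
Test 163^(276/q) mod 277 for each prime factor q of 276:
163^138 ≡ 276 (mod 277)  [q = 2: ≢ 1 ✓]
163^92 ≡ 160 (mod 277)  [q = 3: ≢ 1 ✓]
163^12 ≡ 164 (mod 277)  [q = 23: ≢ 1 ✓]
Every test exponent gives a nontrivial residue, hence 163 generates the full group.

Yes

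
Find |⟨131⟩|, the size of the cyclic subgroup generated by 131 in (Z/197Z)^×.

196

Since 131 ∈ (Z/197Z)^×, its order divides φ(197) = 197 − 1 = 196 = 2^2 · 7^2.
Divisors of 196: 1, 2, 4, 7, 14, 28, 49, 98, 196.
Check 131^d mod 197 for each divisor in increasing order:
131^1 ≡ 131
131^2 ≡ 22
131^4 ≡ 90
131^7 ≡ 128
131^14 ≡ 33
131^28 ≡ 104
131^49 ≡ 183
131^98 ≡ 196
131^196 ≡ 1
So ord_197(131) = 196.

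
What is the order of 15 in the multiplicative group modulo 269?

268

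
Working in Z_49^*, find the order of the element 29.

7

Since 29 ∈ (Z/49Z)^×, its order divides φ(49) = φ(7^2) = 7·(7−1) = 42 = 2 · 3 · 7.
Divisors of 42: 1, 2, 3, 6, 7, 14, 21, 42.
Evaluate successive powers at the divisors of 42:
29^1 ≡ 29
29^2 ≡ 8
29^3 ≡ 36
29^6 ≡ 22
29^7 ≡ 1
So ord_49(29) = 7.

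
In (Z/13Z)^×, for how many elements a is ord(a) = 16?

0

φ(13) = 13 − 1 = 12 = 2^2 · 3.
(Z/13Z)^× is cyclic (|G| = 12); a cyclic group of order m has exactly φ(d) elements of each order d | m, and none otherwise.
Here 12 is not a multiple of 16, so there are no elements of order 16.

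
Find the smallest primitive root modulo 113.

φ(113) = 113 − 1 = 112 = 2^4 · 7.
g is a primitive root iff g^(112/q) ≢ 1 (mod 113) for each prime q ∈ {2, 7}.
g = 2: 2^56 ≡ 1 — hits 1, so not a primitive root.
g = 3: 3^56 ≡ 112; 3^16 ≡ 49 — none is 1, so 3 is a primitive root.
The smallest primitive root modulo 113 is 3.

3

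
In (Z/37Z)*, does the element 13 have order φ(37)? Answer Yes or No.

Yes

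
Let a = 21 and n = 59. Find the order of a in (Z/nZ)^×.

29

Since 21 ∈ (Z/59Z)^×, its order divides φ(59) = 59 − 1 = 58 = 2 · 29.
Divisors of 58: 1, 2, 29, 58.
Evaluate successive powers at the divisors of 58:
21^1 ≡ 21
21^2 ≡ 28
21^29 ≡ 1
The smallest such exponent is 29, so the order of 21 is 29.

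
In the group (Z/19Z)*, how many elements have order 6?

2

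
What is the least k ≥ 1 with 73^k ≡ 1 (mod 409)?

408

ord(73) | φ(409) = 409 − 1 = 408 = 2^3 · 3 · 17.
Divisors of 408: 1, 2, 3, 4, 6, 8, 12, 17, 24, 34, 51, 68, 102, 136, 204, 408.
Test each divisor d:
73^1 ≡ 73
73^2 ≡ 12
73^3 ≡ 58
73^4 ≡ 144
73^6 ≡ 92
73^8 ≡ 286
73^12 ≡ 284
73^17 ≡ 117
73^24 ≡ 83
73^34 ≡ 192
73^51 ≡ 378
73^68 ≡ 54
73^102 ≡ 143
73^136 ≡ 53
73^204 ≡ 408
73^408 ≡ 1
The smallest such exponent is 408, so the order of 73 is 408.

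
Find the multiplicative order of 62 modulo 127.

63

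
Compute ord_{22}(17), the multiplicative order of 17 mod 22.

ord(17) | φ(22) = φ(2)·φ(11) = 1·10 = 10 = 2 · 5.
Divisors of 10: 1, 2, 5, 10.
Evaluate successive powers at the divisors of 10:
17^1 ≡ 17
17^2 ≡ 3
17^5 ≡ 21
17^10 ≡ 1
The smallest such exponent is 10, so the order of 17 is 10.

10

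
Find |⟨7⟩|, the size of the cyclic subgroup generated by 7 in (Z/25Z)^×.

4

The order of 7 must divide φ(25) = φ(5^2) = 5·(5−1) = 20 = 2^2 · 5.
Divisors of 20: 1, 2, 4, 5, 10, 20.
Evaluate successive powers at the divisors of 20:
7^1 ≡ 7 (mod 25)
7^2 ≡ 24 (mod 25)
7^4 ≡ 1 (mod 25) ✓
Therefore the multiplicative order of 7 modulo 25 is 4.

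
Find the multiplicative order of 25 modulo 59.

29

ord(25) | φ(59) = 59 − 1 = 58 = 2 · 29.
Divisors of 58: 1, 2, 29, 58.
Test each divisor d:
25^1 ≡ 25 (mod 59)
25^2 ≡ 35 (mod 59)
25^29 ≡ 1 (mod 59) ✓
So ord_59(25) = 29.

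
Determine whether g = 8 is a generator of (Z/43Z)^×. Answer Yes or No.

No

φ(43) = 43 − 1 = 42 = 2 · 3 · 7.
It suffices to check that the order of 8 is not a proper divisor of 42: compute 8^(42/q) for q ∈ {2, 3, 7}.
8^21 ≡ 42 (mod 43)  [q = 2: ≢ 1 ✓]
8^14 ≡ 1 (mod 43)  [q = 3: ≡ 1 ✗]
8^6 ≡ 16 (mod 43)  [q = 7: ≢ 1 ✓]
The check at q = 3 fails, so 8 generates a proper subgroup.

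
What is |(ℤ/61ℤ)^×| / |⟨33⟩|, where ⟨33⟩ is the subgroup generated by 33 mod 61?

3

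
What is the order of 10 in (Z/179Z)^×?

178

The order of 10 must divide φ(179) = 179 − 1 = 178 = 2 · 89.
Divisors of 178: 1, 2, 89, 178.
Compute 10^d (mod 179) for the divisors d until we hit 1:
10^1 ≡ 10
10^2 ≡ 100
10^89 ≡ 178
10^178 ≡ 1
Therefore the multiplicative order of 10 modulo 179 is 178.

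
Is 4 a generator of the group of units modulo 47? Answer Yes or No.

No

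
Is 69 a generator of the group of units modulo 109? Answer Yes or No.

Yes

φ(109) = 109 − 1 = 108 = 2^2 · 3^3.
69 is a primitive root mod 109 iff 69^(φ(109)/q) ≢ 1 for every prime q | φ(109), i.e. q ∈ {2, 3}.
69^54 ≡ 108 (mod 109)  [q = 2: ≢ 1 ✓]
69^36 ≡ 63 (mod 109)  [q = 3: ≢ 1 ✓]
Every test exponent gives a nontrivial residue, hence 69 generates the full group.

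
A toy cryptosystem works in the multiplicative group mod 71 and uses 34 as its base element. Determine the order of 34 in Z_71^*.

14

By Lagrange's theorem, ord_71(34) divides φ(71) = 71 − 1 = 70 = 2 · 5 · 7.
Divisors of 70: 1, 2, 5, 7, 10, 14, 35, 70.
Evaluate successive powers at the divisors of 70:
34^1 ≡ 34
34^2 ≡ 20
34^5 ≡ 39
34^7 ≡ 70
34^10 ≡ 30
34^14 ≡ 1
Hence ord(34) = 14.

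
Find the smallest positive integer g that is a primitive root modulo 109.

6

φ(109) = 109 − 1 = 108 = 2^2 · 3^3.
Test candidates g = 2, 3, … against the prime factors q ∈ {2, 3} of φ(109): g is a generator iff g^(108/q) ≢ 1 for every such q.
g = 2: 2^54 ≡ 108; 2^36 ≡ 1 — hits 1, so not a primitive root.
g = 3: 3^54 ≡ 1 — hits 1, so not a primitive root.
g = 4: 4^54 ≡ 1 — hits 1, so not a primitive root.
g = 5: 5^54 ≡ 1 — hits 1, so not a primitive root.
g = 6: 6^54 ≡ 108; 6^36 ≡ 63 — none is 1, so 6 is a primitive root.
Hence the least primitive root of 109 is 6.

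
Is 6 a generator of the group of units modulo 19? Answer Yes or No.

φ(19) = 19 − 1 = 18 = 2 · 3^2.
It suffices to check that the order of 6 is not a proper divisor of 18: compute 6^(18/q) for q ∈ {2, 3}.
6^9 ≡ 1 (mod 19)  [q = 2: ≡ 1 ✗]
6^6 ≡ 11 (mod 19)  [q = 3: ≢ 1 ✓]
6^9 ≡ 1 shows ord(6) | 9, strictly less than φ(19); not a primitive root.

No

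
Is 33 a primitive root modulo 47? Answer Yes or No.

φ(47) = 47 − 1 = 46 = 2 · 23.
An element g generates (Z/47Z)^× iff g^(46/q) ≢ 1 (mod 47) for each prime q ∈ {2, 23}.
33^23 ≡ 46 (mod 47)  [q = 2: ≢ 1 ✓]
33^2 ≡ 8 (mod 47)  [q = 23: ≢ 1 ✓]
Every test exponent gives a nontrivial residue, hence 33 generates the full group.

Yes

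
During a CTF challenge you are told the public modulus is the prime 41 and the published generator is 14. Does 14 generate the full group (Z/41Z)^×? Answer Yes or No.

φ(41) = 41 − 1 = 40 = 2^3 · 5.
An element g generates (Z/41Z)^× iff g^(40/q) ≢ 1 (mod 41) for each prime q ∈ {2, 5}.
14^20 ≡ 40 (mod 41)  [q = 2: ≢ 1 ✓]
14^8 ≡ 1 (mod 41)  [q = 5: ≡ 1 ✗]
The check at q = 5 fails, so 14 generates a proper subgroup.

No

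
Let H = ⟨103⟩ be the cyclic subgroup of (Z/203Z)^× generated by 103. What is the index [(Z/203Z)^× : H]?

ord(103) | φ(203) = φ(7·29) = (7−1)·(29−1) = 6·28 = 168 = 2^3 · 3 · 7.
Divisors of 168: 1, 2, 3, 4, 6, 7, 8, 12, 14, 21, 24, 28, 42, 56, 84, 168.
Test each divisor d:
103^1 ≡ 103 (mod 203)
103^2 ≡ 53 (mod 203)
103^3 ≡ 181 (mod 203)
103^4 ≡ 170 (mod 203)
103^6 ≡ 78 (mod 203)
103^7 ≡ 117 (mod 203)
103^8 ≡ 74 (mod 203)
103^12 ≡ 197 (mod 203)
103^14 ≡ 88 (mod 203)
103^21 ≡ 146 (mod 203)
103^24 ≡ 36 (mod 203)
103^28 ≡ 30 (mod 203)
103^42 ≡ 1 (mod 203) ✓
So ord_203(103) = 42, hence |⟨103⟩| = 42.
[(Z/203Z)^× : ⟨103⟩] = 168/42 = 4.

4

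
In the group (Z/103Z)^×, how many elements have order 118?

0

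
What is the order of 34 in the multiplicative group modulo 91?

4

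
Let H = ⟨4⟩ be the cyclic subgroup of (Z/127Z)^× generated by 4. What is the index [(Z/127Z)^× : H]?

By Lagrange's theorem, ord_127(4) divides φ(127) = 127 − 1 = 126 = 2 · 3^2 · 7.
Divisors of 126: 1, 2, 3, 6, 7, 9, 14, 18, 21, 42, 63, 126.
Compute 4^d (mod 127) for the divisors d until we hit 1:
4^1 ≡ 4
4^2 ≡ 16
4^3 ≡ 64
4^6 ≡ 32
4^7 ≡ 1
So ord_127(4) = 7, hence |⟨4⟩| = 7.
The index is φ(127) / ord(4) = 126 / 7 = 18.

18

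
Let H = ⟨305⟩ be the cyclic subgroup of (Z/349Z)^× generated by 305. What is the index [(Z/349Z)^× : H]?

1

Since 305 ∈ (Z/349Z)^×, its order divides φ(349) = 349 − 1 = 348 = 2^2 · 3 · 29.
Divisors of 348: 1, 2, 3, 4, 6, 12, 29, 58, 87, 116, 174, 348.
Check 305^d mod 349 for each divisor in increasing order:
305^1 ≡ 305
305^2 ≡ 191
305^3 ≡ 321
305^4 ≡ 185
305^6 ≡ 86
305^12 ≡ 67
305^29 ≡ 189
305^58 ≡ 123
305^87 ≡ 213
305^116 ≡ 122
305^174 ≡ 348
305^348 ≡ 1
Thus |⟨305⟩| = ord(305) = 348.
[(Z/349Z)^× : ⟨305⟩] = 348/348 = 1.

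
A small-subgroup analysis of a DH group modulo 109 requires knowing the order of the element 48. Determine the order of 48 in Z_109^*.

Since 48 ∈ (Z/109Z)^×, its order divides φ(109) = 109 − 1 = 108 = 2^2 · 3^3.
Divisors of 108: 1, 2, 3, 4, 6, 9, 12, 18, 27, 36, 54, 108.
Evaluate successive powers at the divisors of 108:
48^1 ≡ 48 (mod 109)
48^2 ≡ 15 (mod 109)
48^3 ≡ 66 (mod 109)
48^4 ≡ 7 (mod 109)
48^6 ≡ 105 (mod 109)
48^9 ≡ 63 (mod 109)
48^12 ≡ 16 (mod 109)
48^18 ≡ 45 (mod 109)
48^27 ≡ 1 (mod 109) ✓
Therefore the multiplicative order of 48 modulo 109 is 27.

27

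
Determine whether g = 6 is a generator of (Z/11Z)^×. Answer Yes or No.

Yes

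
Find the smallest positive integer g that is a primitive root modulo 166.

5

φ(166) = φ(2)·φ(83) = 1·82 = 82 = 2 · 41.
g is a primitive root iff g^(82/q) ≢ 1 (mod 166) for each prime q ∈ {2, 41}.
g = 2: gcd(2, 166) = 2 > 1, not a unit — skip.
g = 3: 3^41 ≡ 1 — hits 1, so not a primitive root.
g = 4: gcd(4, 166) = 2 > 1, not a unit — skip.
g = 5: 5^41 ≡ 165; 5^2 ≡ 25 — none is 1, so 5 is a primitive root.
Hence the least primitive root of 166 is 5.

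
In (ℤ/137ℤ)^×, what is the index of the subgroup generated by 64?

4

ord(64) | φ(137) = 137 − 1 = 136 = 2^3 · 17.
Divisors of 136: 1, 2, 4, 8, 17, 34, 68, 136.
Test each divisor d:
64^1 ≡ 64 (mod 137)
64^2 ≡ 123 (mod 137)
64^4 ≡ 59 (mod 137)
64^8 ≡ 56 (mod 137)
64^17 ≡ 136 (mod 137)
64^34 ≡ 1 (mod 137) ✓
The order of 64 is 34, so the subgroup it generates has 34 elements.
Index = |(Z/137Z)^×| / |⟨64⟩| = 136 / 34 = 4.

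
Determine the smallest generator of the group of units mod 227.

φ(227) = 227 − 1 = 226 = 2 · 113.
Test candidates g = 2, 3, … against the prime factors q ∈ {2, 113} of φ(227): g is a generator iff g^(226/q) ≢ 1 for every such q.
g = 2: 2^113 ≡ 226; 2^2 ≡ 4 — none is 1, so 2 is a primitive root.
So 2 is the smallest generator of (Z/227Z)^×.

2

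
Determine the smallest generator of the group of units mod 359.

7

φ(359) = 359 − 1 = 358 = 2 · 179.
g is a primitive root iff g^(358/q) ≢ 1 (mod 359) for each prime q ∈ {2, 179}.
g = 2: 2^179 ≡ 1 — hits 1, so not a primitive root.
g = 3: 3^179 ≡ 1 — hits 1, so not a primitive root.
g = 4: 4^179 ≡ 1 — hits 1, so not a primitive root.
g = 5: 5^179 ≡ 1 — hits 1, so not a primitive root.
g = 6: 6^179 ≡ 1 — hits 1, so not a primitive root.
g = 7: 7^179 ≡ 358; 7^2 ≡ 49 — none is 1, so 7 is a primitive root.
The smallest primitive root modulo 359 is 7.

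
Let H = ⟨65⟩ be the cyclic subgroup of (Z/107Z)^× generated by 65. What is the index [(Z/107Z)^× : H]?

1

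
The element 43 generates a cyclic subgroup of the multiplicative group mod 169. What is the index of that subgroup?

2

By Lagrange's theorem, ord_169(43) divides φ(169) = φ(13^2) = 13·(13−1) = 156 = 2^2 · 3 · 13.
Divisors of 156: 1, 2, 3, 4, 6, 12, 13, 26, 39, 52, 78, 156.
Compute 43^d (mod 169) for the divisors d until we hit 1:
43^1 ≡ 43 (mod 169)
43^2 ≡ 159 (mod 169)
43^3 ≡ 77 (mod 169)
43^4 ≡ 100 (mod 169)
43^6 ≡ 14 (mod 169)
43^12 ≡ 27 (mod 169)
43^13 ≡ 147 (mod 169)
43^26 ≡ 146 (mod 169)
43^39 ≡ 168 (mod 169)
43^52 ≡ 22 (mod 169)
43^78 ≡ 1 (mod 169) ✓
Thus |⟨43⟩| = ord(43) = 78.
The index is φ(169) / ord(43) = 156 / 78 = 2.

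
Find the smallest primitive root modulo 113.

3

φ(113) = 113 − 1 = 112 = 2^4 · 7.
Test candidates g = 2, 3, … against the prime factors q ∈ {2, 7} of φ(113): g is a generator iff g^(112/q) ≢ 1 for every such q.
g = 2: 2^56 ≡ 1 — hits 1, so not a primitive root.
g = 3: 3^56 ≡ 112; 3^16 ≡ 49 — none is 1, so 3 is a primitive root.
The smallest primitive root modulo 113 is 3.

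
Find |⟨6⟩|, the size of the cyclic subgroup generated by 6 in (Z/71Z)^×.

35

The order of 6 must divide φ(71) = 71 − 1 = 70 = 2 · 5 · 7.
Divisors of 70: 1, 2, 5, 7, 10, 14, 35, 70.
Compute 6^d (mod 71) for the divisors d until we hit 1:
6^1 ≡ 6
6^2 ≡ 36
6^5 ≡ 37
6^7 ≡ 54
6^10 ≡ 20
6^14 ≡ 5
6^35 ≡ 1
Therefore the multiplicative order of 6 modulo 71 is 35.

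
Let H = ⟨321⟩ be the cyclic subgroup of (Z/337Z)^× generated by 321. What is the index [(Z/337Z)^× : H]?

Since 321 ∈ (Z/337Z)^×, its order divides φ(337) = 337 − 1 = 336 = 2^4 · 3 · 7.
Divisors of 336: 1, 2, 3, 4, 6, 7, 8, 12, 14, 16, 21, 24, 28, 42, 48, 56, 84, 112, 168, 336.
Evaluate successive powers at the divisors of 336:
321^1 ≡ 321
321^2 ≡ 256
321^3 ≡ 285
321^4 ≡ 158
321^6 ≡ 8
321^7 ≡ 209
321^8 ≡ 26
321^12 ≡ 64
321^14 ≡ 208
321^16 ≡ 2
321^21 ≡ 336
321^24 ≡ 52
321^28 ≡ 128
321^42 ≡ 1
The order of 321 is 42, so the subgroup it generates has 42 elements.
The index is φ(337) / ord(321) = 336 / 42 = 8.

8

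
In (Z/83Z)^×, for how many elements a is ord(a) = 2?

1

φ(83) = 83 − 1 = 82 = 2 · 41.
In a cyclic group of order 82, there are φ(d) elements of order d for each divisor d of 82, and zero for non-divisors.
2 | 82, and φ(2) = 2 − 1 = 1.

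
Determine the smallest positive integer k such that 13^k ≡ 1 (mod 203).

14

ord(13) | φ(203) = φ(7·29) = (7−1)·(29−1) = 6·28 = 168 = 2^3 · 3 · 7.
Divisors of 168: 1, 2, 3, 4, 6, 7, 8, 12, 14, 21, 24, 28, 42, 56, 84, 168.
Evaluate successive powers at the divisors of 168:
13^1 ≡ 13 (mod 203)
13^2 ≡ 169 (mod 203)
13^3 ≡ 167 (mod 203)
13^4 ≡ 141 (mod 203)
13^6 ≡ 78 (mod 203)
13^7 ≡ 202 (mod 203)
13^8 ≡ 190 (mod 203)
13^12 ≡ 197 (mod 203)
13^14 ≡ 1 (mod 203) ✓
Therefore the multiplicative order of 13 modulo 203 is 14.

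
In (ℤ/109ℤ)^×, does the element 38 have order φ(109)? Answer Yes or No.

φ(109) = 109 − 1 = 108 = 2^2 · 3^3.
It suffices to check that the order of 38 is not a proper divisor of 108: compute 38^(108/q) for q ∈ {2, 3}.
38^54 ≡ 1 (mod 109)  [q = 2: ≡ 1 ✗]
38^36 ≡ 1 (mod 109)  [q = 3: ≡ 1 ✗]
Since 38^54 ≡ 1, the order of 38 divides 54 < 108, so 38 is not a primitive root.

No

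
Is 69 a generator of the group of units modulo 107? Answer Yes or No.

No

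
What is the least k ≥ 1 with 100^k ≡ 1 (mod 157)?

ord(100) | φ(157) = 157 − 1 = 156 = 2^2 · 3 · 13.
Divisors of 156: 1, 2, 3, 4, 6, 12, 13, 26, 39, 52, 78, 156.
Test each divisor d:
100^1 ≡ 100
100^2 ≡ 109
100^3 ≡ 67
100^4 ≡ 106
100^6 ≡ 93
100^12 ≡ 14
100^13 ≡ 144
100^26 ≡ 12
100^39 ≡ 1
Hence ord(100) = 39.

39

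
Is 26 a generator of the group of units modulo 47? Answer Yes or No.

Yes

φ(47) = 47 − 1 = 46 = 2 · 23.
It suffices to check that the order of 26 is not a proper divisor of 46: compute 26^(46/q) for q ∈ {2, 23}.
26^23 ≡ 46 (mod 47)  [q = 2: ≢ 1 ✓]
26^2 ≡ 18 (mod 47)  [q = 23: ≢ 1 ✓]
None equal 1, so ord_47(26) = 46: 26 is a primitive root.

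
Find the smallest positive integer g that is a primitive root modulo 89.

φ(89) = 89 − 1 = 88 = 2^3 · 11.
Test candidates g = 2, 3, … against the prime factors q ∈ {2, 11} of φ(89): g is a generator iff g^(88/q) ≢ 1 for every such q.
g = 2: 2^44 ≡ 1 — hits 1, so not a primitive root.
g = 3: 3^44 ≡ 88; 3^8 ≡ 64 — none is 1, so 3 is a primitive root.
Hence the least primitive root of 89 is 3.

3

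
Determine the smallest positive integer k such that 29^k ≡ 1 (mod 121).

110

Since 29 ∈ (Z/121Z)^×, its order divides φ(121) = φ(11^2) = 11·(11−1) = 110 = 2 · 5 · 11.
Divisors of 110: 1, 2, 5, 10, 11, 22, 55, 110.
Test each divisor d:
29^1 ≡ 29
29^2 ≡ 115
29^5 ≡ 76
29^10 ≡ 89
29^11 ≡ 40
29^22 ≡ 27
29^55 ≡ 120
29^110 ≡ 1
Hence ord(29) = 110.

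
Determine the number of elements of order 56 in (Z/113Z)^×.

24

φ(113) = 113 − 1 = 112 = 2^4 · 7.
In a cyclic group of order 112, there are φ(d) elements of order d for each divisor d of 112, and zero for non-divisors.
56 = 2^3 · 7 divides 112, and φ(56) = 24.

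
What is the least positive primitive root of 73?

φ(73) = 73 − 1 = 72 = 2^3 · 3^2.
Test candidates g = 2, 3, … against the prime factors q ∈ {2, 3} of φ(73): g is a generator iff g^(72/q) ≢ 1 for every such q.
g = 2: 2^36 ≡ 1 — hits 1, so not a primitive root.
g = 3: 3^36 ≡ 1 — hits 1, so not a primitive root.
g = 4: 4^36 ≡ 1 — hits 1, so not a primitive root.
g = 5: 5^36 ≡ 72; 5^24 ≡ 8 — none is 1, so 5 is a primitive root.
Hence the least primitive root of 73 is 5.

5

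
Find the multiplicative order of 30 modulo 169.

By Lagrange's theorem, ord_169(30) divides φ(169) = φ(13^2) = 13·(13−1) = 156 = 2^2 · 3 · 13.
Divisors of 156: 1, 2, 3, 4, 6, 12, 13, 26, 39, 52, 78, 156.
Check 30^d mod 169 for each divisor in increasing order:
30^1 ≡ 30 (mod 169)
30^2 ≡ 55 (mod 169)
30^3 ≡ 129 (mod 169)
30^4 ≡ 152 (mod 169)
30^6 ≡ 79 (mod 169)
30^12 ≡ 157 (mod 169)
30^13 ≡ 147 (mod 169)
30^26 ≡ 146 (mod 169)
30^39 ≡ 168 (mod 169)
30^52 ≡ 22 (mod 169)
30^78 ≡ 1 (mod 169) ✓
The smallest such exponent is 78, so the order of 30 is 78.

78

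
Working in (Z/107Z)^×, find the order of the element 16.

Since 16 ∈ (Z/107Z)^×, its order divides φ(107) = 107 − 1 = 106 = 2 · 53.
Divisors of 106: 1, 2, 53, 106.
Test each divisor d:
16^1 ≡ 16 (mod 107)
16^2 ≡ 42 (mod 107)
16^53 ≡ 1 (mod 107) ✓
So ord_107(16) = 53.

53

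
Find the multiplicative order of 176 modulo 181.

Since 176 ∈ (Z/181Z)^×, its order divides φ(181) = 181 − 1 = 180 = 2^2 · 3^2 · 5.
Divisors of 180: 1, 2, 3, 4, 5, 6, 9, 10, 12, 15, 18, 20, 30, 36, 45, 60, 90, 180.
Compute 176^d (mod 181) for the divisors d until we hit 1:
176^1 ≡ 176
176^2 ≡ 25
176^3 ≡ 56
176^4 ≡ 82
176^5 ≡ 133
176^6 ≡ 59
176^9 ≡ 46
176^10 ≡ 132
176^12 ≡ 42
176^15 ≡ 180
176^18 ≡ 125
176^20 ≡ 48
176^30 ≡ 1
Therefore the multiplicative order of 176 modulo 181 is 30.

30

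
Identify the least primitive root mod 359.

φ(359) = 359 − 1 = 358 = 2 · 179.
g is a primitive root iff g^(358/q) ≢ 1 (mod 359) for each prime q ∈ {2, 179}.
g = 2: 2^179 ≡ 1 — hits 1, so not a primitive root.
g = 3: 3^179 ≡ 1 — hits 1, so not a primitive root.
g = 4: 4^179 ≡ 1 — hits 1, so not a primitive root.
g = 5: 5^179 ≡ 1 — hits 1, so not a primitive root.
g = 6: 6^179 ≡ 1 — hits 1, so not a primitive root.
g = 7: 7^179 ≡ 358; 7^2 ≡ 49 — none is 1, so 7 is a primitive root.
Hence the least primitive root of 359 is 7.

7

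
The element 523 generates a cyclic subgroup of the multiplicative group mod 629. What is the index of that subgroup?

16

By Lagrange's theorem, ord_629(523) divides φ(629) = φ(17·37) = (17−1)·(37−1) = 16·36 = 576 = 2^6 · 3^2.
Divisors of 576: 1, 2, 3, 4, 6, 8, 9, 12, 16, 18, 24, 32, 36, 48, 64, 72, 96, 144, 192, 288, 576.
Check 523^d mod 629 for each divisor in increasing order:
523^1 ≡ 523 (mod 629)
523^2 ≡ 543 (mod 629)
523^3 ≡ 310 (mod 629)
523^4 ≡ 477 (mod 629)
523^6 ≡ 492 (mod 629)
523^8 ≡ 460 (mod 629)
523^9 ≡ 302 (mod 629)
523^12 ≡ 528 (mod 629)
523^16 ≡ 256 (mod 629)
523^18 ≡ 628 (mod 629)
523^24 ≡ 137 (mod 629)
523^32 ≡ 120 (mod 629)
523^36 ≡ 1 (mod 629) ✓
So ord_629(523) = 36, hence |⟨523⟩| = 36.
The index is φ(629) / ord(523) = 576 / 36 = 16.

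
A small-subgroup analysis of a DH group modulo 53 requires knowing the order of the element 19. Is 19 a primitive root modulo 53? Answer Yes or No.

φ(53) = 53 − 1 = 52 = 2^2 · 13.
It suffices to check that the order of 19 is not a proper divisor of 52: compute 19^(52/q) for q ∈ {2, 13}.
19^26 ≡ 52 (mod 53)  [q = 2: ≢ 1 ✓]
19^4 ≡ 47 (mod 53)  [q = 13: ≢ 1 ✓]
Every test exponent gives a nontrivial residue, hence 19 generates the full group.

Yes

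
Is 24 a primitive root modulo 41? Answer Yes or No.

φ(41) = 41 − 1 = 40 = 2^3 · 5.
It suffices to check that the order of 24 is not a proper divisor of 40: compute 24^(40/q) for q ∈ {2, 5}.
24^20 ≡ 40 (mod 41)  [q = 2: ≢ 1 ✓]
24^8 ≡ 16 (mod 41)  [q = 5: ≢ 1 ✓]
Every test exponent gives a nontrivial residue, hence 24 generates the full group.

Yes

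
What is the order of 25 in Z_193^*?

96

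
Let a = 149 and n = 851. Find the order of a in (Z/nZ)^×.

22

By Lagrange's theorem, ord_851(149) divides φ(851) = φ(23·37) = (23−1)·(37−1) = 22·36 = 792 = 2^3 · 3^2 · 11.
Divisors of 792: 1, 2, 3, 4, 6, 8, 9, 11, 12, 18, 22, 24, 33, 36, 44, 66, 72, 88, 99, 132, 198, 264, 396, 792.
Check 149^d mod 851 for each divisor in increasing order:
149^1 ≡ 149 (mod 851)
149^2 ≡ 75 (mod 851)
149^3 ≡ 112 (mod 851)
149^4 ≡ 519 (mod 851)
149^6 ≡ 630 (mod 851)
149^8 ≡ 445 (mod 851)
149^9 ≡ 778 (mod 851)
149^11 ≡ 482 (mod 851)
149^12 ≡ 334 (mod 851)
149^18 ≡ 223 (mod 851)
149^22 ≡ 1 (mod 851) ✓
Therefore the multiplicative order of 149 modulo 851 is 22.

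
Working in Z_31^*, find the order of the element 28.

15

The order of 28 must divide φ(31) = 31 − 1 = 30 = 2 · 3 · 5.
Divisors of 30: 1, 2, 3, 5, 6, 10, 15, 30.
Check 28^d mod 31 for each divisor in increasing order:
28^1 ≡ 28
28^2 ≡ 9
28^3 ≡ 4
28^5 ≡ 5
28^6 ≡ 16
28^10 ≡ 25
28^15 ≡ 1
The smallest such exponent is 15, so the order of 28 is 15.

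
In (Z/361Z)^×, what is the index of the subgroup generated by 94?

9

Since 94 ∈ (Z/361Z)^×, its order divides φ(361) = φ(19^2) = 19·(19−1) = 342 = 2 · 3^2 · 19.
Divisors of 342: 1, 2, 3, 6, 9, 18, 19, 38, 57, 114, 171, 342.
Check 94^d mod 361 for each divisor in increasing order:
94^1 ≡ 94
94^2 ≡ 172
94^3 ≡ 284
94^6 ≡ 153
94^9 ≡ 132
94^18 ≡ 96
94^19 ≡ 360
94^38 ≡ 1
Thus |⟨94⟩| = ord(94) = 38.
Index = |(Z/361Z)^×| / |⟨94⟩| = 342 / 38 = 9.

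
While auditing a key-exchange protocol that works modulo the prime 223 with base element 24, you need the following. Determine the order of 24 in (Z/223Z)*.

222

The order of 24 must divide φ(223) = 223 − 1 = 222 = 2 · 3 · 37.
Divisors of 222: 1, 2, 3, 6, 37, 74, 111, 222.
Evaluate successive powers at the divisors of 222:
24^1 ≡ 24 (mod 223)
24^2 ≡ 130 (mod 223)
24^3 ≡ 221 (mod 223)
24^6 ≡ 4 (mod 223)
24^37 ≡ 184 (mod 223)
24^74 ≡ 183 (mod 223)
24^111 ≡ 222 (mod 223)
24^222 ≡ 1 (mod 223) ✓
Therefore the multiplicative order of 24 modulo 223 is 222.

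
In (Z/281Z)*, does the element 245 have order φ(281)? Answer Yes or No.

φ(281) = 281 − 1 = 280 = 2^3 · 5 · 7.
Test 245^(280/q) mod 281 for each prime factor q of 280:
245^140 ≡ 1 (mod 281)  [q = 2: ≡ 1 ✗]
245^56 ≡ 1 (mod 281)  [q = 5: ≡ 1 ✗]
245^40 ≡ 165 (mod 281)  [q = 7: ≢ 1 ✓]
The check at q = 2 fails, so 245 generates a proper subgroup.

No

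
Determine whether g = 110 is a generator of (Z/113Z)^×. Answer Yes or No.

Yes

φ(113) = 113 − 1 = 112 = 2^4 · 7.
An element g generates (Z/113Z)^× iff g^(112/q) ≢ 1 (mod 113) for each prime q ∈ {2, 7}.
110^56 ≡ 112 (mod 113)  [q = 2: ≢ 1 ✓]
110^16 ≡ 49 (mod 113)  [q = 7: ≢ 1 ✓]
All checks pass, so 110 has order 112 and is a primitive root modulo 113.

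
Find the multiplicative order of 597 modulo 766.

382

The order of 597 must divide φ(766) = φ(2)·φ(383) = 1·382 = 382 = 2 · 191.
Divisors of 382: 1, 2, 191, 382.
Compute 597^d (mod 766) for the divisors d until we hit 1:
597^1 ≡ 597 (mod 766)
597^2 ≡ 219 (mod 766)
597^191 ≡ 765 (mod 766)
597^382 ≡ 1 (mod 766) ✓
The smallest such exponent is 382, so the order of 597 is 382.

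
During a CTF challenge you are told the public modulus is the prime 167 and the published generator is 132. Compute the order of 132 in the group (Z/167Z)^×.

83

ord(132) | φ(167) = 167 − 1 = 166 = 2 · 83.
Divisors of 166: 1, 2, 83, 166.
Test each divisor d:
132^1 ≡ 132 (mod 167)
132^2 ≡ 56 (mod 167)
132^83 ≡ 1 (mod 167) ✓
So ord_167(132) = 83.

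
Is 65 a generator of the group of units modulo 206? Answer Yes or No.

Yes

φ(206) = φ(2)·φ(103) = 1·102 = 102 = 2 · 3 · 17.
An element g generates (Z/206Z)^× iff g^(102/q) ≢ 1 (mod 206) for each prime q ∈ {2, 3, 17}.
65^51 ≡ 205 (mod 206)  [q = 2: ≢ 1 ✓]
65^34 ≡ 159 (mod 206)  [q = 3: ≢ 1 ✓]
65^6 ≡ 111 (mod 206)  [q = 17: ≢ 1 ✓]
Every test exponent gives a nontrivial residue, hence 65 generates the full group.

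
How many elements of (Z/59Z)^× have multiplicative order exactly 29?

φ(59) = 59 − 1 = 58 = 2 · 29.
In a cyclic group of order 58, there are φ(d) elements of order d for each divisor d of 58, and zero for non-divisors.
29 | 58, and φ(29) = 29 − 1 = 28.

28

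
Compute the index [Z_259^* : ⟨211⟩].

72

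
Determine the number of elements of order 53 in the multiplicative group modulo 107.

52

φ(107) = 107 − 1 = 106 = 2 · 53.
In a cyclic group of order 106, there are φ(d) elements of order d for each divisor d of 106, and zero for non-divisors.
53 | 106, and φ(53) = 53 − 1 = 52.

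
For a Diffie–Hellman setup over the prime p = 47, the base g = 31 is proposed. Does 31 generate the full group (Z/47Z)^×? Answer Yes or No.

Yes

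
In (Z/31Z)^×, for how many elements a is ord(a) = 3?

2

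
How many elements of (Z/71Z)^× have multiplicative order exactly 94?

0

φ(71) = 71 − 1 = 70 = 2 · 5 · 7.
Since (Z/71Z)^× is cyclic of order 70, the number of elements of order d is φ(d) when d | 70 and 0 otherwise.
94 does not divide 70, so no element of (Z/71Z)^× has order 94.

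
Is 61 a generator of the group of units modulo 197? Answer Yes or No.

No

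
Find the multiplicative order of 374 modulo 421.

140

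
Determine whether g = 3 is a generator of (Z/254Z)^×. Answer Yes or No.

φ(254) = φ(2)·φ(127) = 1·126 = 126 = 2 · 3^2 · 7.
It suffices to check that the order of 3 is not a proper divisor of 126: compute 3^(126/q) for q ∈ {2, 3, 7}.
3^63 ≡ 253 (mod 254)  [q = 2: ≢ 1 ✓]
3^42 ≡ 107 (mod 254)  [q = 3: ≢ 1 ✓]
3^18 ≡ 131 (mod 254)  [q = 7: ≢ 1 ✓]
None equal 1, so ord_254(3) = 126: 3 is a primitive root.

Yes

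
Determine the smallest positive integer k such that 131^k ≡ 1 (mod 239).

238

ord(131) | φ(239) = 239 − 1 = 238 = 2 · 7 · 17.
Divisors of 238: 1, 2, 7, 14, 17, 34, 119, 238.
Test each divisor d:
131^1 ≡ 131
131^2 ≡ 192
131^7 ≡ 199
131^14 ≡ 166
131^17 ≡ 141
131^34 ≡ 44
131^119 ≡ 238
131^238 ≡ 1
Hence ord(131) = 238.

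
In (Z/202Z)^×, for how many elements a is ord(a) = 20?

φ(202) = φ(2)·φ(101) = 1·100 = 100 = 2^2 · 5^2.
In a cyclic group of order 100, there are φ(d) elements of order d for each divisor d of 100, and zero for non-divisors.
20 = 2^2 · 5 divides 100, and φ(20) = 8.

8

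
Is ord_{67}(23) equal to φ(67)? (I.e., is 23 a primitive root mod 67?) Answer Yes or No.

No

φ(67) = 67 − 1 = 66 = 2 · 3 · 11.
23 is a primitive root mod 67 iff 23^(φ(67)/q) ≢ 1 for every prime q | φ(67), i.e. q ∈ {2, 3, 11}.
23^33 ≡ 1 (mod 67)  [q = 2: ≡ 1 ✗]
23^22 ≡ 37 (mod 67)  [q = 3: ≢ 1 ✓]
23^6 ≡ 59 (mod 67)  [q = 11: ≢ 1 ✓]
23^33 ≡ 1 shows ord(23) | 33, strictly less than φ(67); not a primitive root.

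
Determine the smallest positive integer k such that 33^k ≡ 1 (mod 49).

42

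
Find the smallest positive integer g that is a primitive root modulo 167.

5

φ(167) = 167 − 1 = 166 = 2 · 83.
Test candidates g = 2, 3, … against the prime factors q ∈ {2, 83} of φ(167): g is a generator iff g^(166/q) ≢ 1 for every such q.
g = 2: 2^83 ≡ 1 — hits 1, so not a primitive root.
g = 3: 3^83 ≡ 1 — hits 1, so not a primitive root.
g = 4: 4^83 ≡ 1 — hits 1, so not a primitive root.
g = 5: 5^83 ≡ 166; 5^2 ≡ 25 — none is 1, so 5 is a primitive root.
The smallest primitive root modulo 167 is 5.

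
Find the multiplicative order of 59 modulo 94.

23

The order of 59 must divide φ(94) = φ(2)·φ(47) = 1·46 = 46 = 2 · 23.
Divisors of 46: 1, 2, 23, 46.
Test each divisor d:
59^1 ≡ 59 (mod 94)
59^2 ≡ 3 (mod 94)
59^23 ≡ 1 (mod 94) ✓
Hence ord(59) = 23.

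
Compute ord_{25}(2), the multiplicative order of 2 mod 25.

20

Since 2 ∈ (Z/25Z)^×, its order divides φ(25) = φ(5^2) = 5·(5−1) = 20 = 2^2 · 5.
Divisors of 20: 1, 2, 4, 5, 10, 20.
Test each divisor d:
2^1 ≡ 2
2^2 ≡ 4
2^4 ≡ 16
2^5 ≡ 7
2^10 ≡ 24
2^20 ≡ 1
Hence ord(2) = 20.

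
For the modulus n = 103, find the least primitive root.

5

φ(103) = 103 − 1 = 102 = 2 · 3 · 17.
Test candidates g = 2, 3, … against the prime factors q ∈ {2, 3, 17} of φ(103): g is a generator iff g^(102/q) ≢ 1 for every such q.
g = 2: 2^51 ≡ 1 — hits 1, so not a primitive root.
g = 3: 3^51 ≡ 102; 3^34 ≡ 1 — hits 1, so not a primitive root.
g = 4: 4^51 ≡ 1 — hits 1, so not a primitive root.
g = 5: 5^51 ≡ 102; 5^34 ≡ 56; 5^6 ≡ 72 — none is 1, so 5 is a primitive root.
So 5 is the smallest generator of (Z/103Z)^×.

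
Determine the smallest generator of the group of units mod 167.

φ(167) = 167 − 1 = 166 = 2 · 83.
Test candidates g = 2, 3, … against the prime factors q ∈ {2, 83} of φ(167): g is a generator iff g^(166/q) ≢ 1 for every such q.
g = 2: 2^83 ≡ 1 — hits 1, so not a primitive root.
g = 3: 3^83 ≡ 1 — hits 1, so not a primitive root.
g = 4: 4^83 ≡ 1 — hits 1, so not a primitive root.
g = 5: 5^83 ≡ 166; 5^2 ≡ 25 — none is 1, so 5 is a primitive root.
So 5 is the smallest generator of (Z/167Z)^×.

5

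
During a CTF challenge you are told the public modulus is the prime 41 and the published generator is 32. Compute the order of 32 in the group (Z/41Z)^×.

4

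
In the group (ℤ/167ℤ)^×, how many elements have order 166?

82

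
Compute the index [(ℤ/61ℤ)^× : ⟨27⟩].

6

The order of 27 must divide φ(61) = 61 − 1 = 60 = 2^2 · 3 · 5.
Divisors of 60: 1, 2, 3, 4, 5, 6, 10, 12, 15, 20, 30, 60.
Compute 27^d (mod 61) for the divisors d until we hit 1:
27^1 ≡ 27 (mod 61)
27^2 ≡ 58 (mod 61)
27^3 ≡ 41 (mod 61)
27^4 ≡ 9 (mod 61)
27^5 ≡ 60 (mod 61)
27^6 ≡ 34 (mod 61)
27^10 ≡ 1 (mod 61) ✓
Thus |⟨27⟩| = ord(27) = 10.
Index = |(Z/61Z)^×| / |⟨27⟩| = 60 / 10 = 6.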